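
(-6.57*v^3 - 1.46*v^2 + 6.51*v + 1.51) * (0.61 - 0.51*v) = 3.3507*v^4 - 3.2631*v^3 - 4.2107*v^2 + 3.201*v + 0.9211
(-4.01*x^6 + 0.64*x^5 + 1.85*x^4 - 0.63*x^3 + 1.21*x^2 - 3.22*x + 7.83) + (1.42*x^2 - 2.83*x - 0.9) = -4.01*x^6 + 0.64*x^5 + 1.85*x^4 - 0.63*x^3 + 2.63*x^2 - 6.05*x + 6.93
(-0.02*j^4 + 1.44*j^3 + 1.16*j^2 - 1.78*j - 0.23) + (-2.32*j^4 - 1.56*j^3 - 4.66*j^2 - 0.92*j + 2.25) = -2.34*j^4 - 0.12*j^3 - 3.5*j^2 - 2.7*j + 2.02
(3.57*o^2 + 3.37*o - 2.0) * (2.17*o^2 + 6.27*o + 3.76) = 7.7469*o^4 + 29.6968*o^3 + 30.2131*o^2 + 0.1312*o - 7.52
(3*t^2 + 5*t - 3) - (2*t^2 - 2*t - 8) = t^2 + 7*t + 5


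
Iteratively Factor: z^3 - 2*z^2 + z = (z)*(z^2 - 2*z + 1) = z*(z - 1)*(z - 1)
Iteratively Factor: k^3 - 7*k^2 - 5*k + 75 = (k + 3)*(k^2 - 10*k + 25) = (k - 5)*(k + 3)*(k - 5)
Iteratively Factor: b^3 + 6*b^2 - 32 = (b + 4)*(b^2 + 2*b - 8) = (b + 4)^2*(b - 2)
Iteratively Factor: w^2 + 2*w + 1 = (w + 1)*(w + 1)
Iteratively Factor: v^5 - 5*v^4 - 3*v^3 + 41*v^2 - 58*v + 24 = (v - 4)*(v^4 - v^3 - 7*v^2 + 13*v - 6) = (v - 4)*(v - 2)*(v^3 + v^2 - 5*v + 3) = (v - 4)*(v - 2)*(v - 1)*(v^2 + 2*v - 3) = (v - 4)*(v - 2)*(v - 1)*(v + 3)*(v - 1)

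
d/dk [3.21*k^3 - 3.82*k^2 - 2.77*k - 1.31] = 9.63*k^2 - 7.64*k - 2.77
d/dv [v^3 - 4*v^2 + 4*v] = 3*v^2 - 8*v + 4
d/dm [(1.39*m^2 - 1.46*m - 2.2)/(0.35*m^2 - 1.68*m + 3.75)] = (-1.8242*m^2 + 11.965*m - 9.171)/(0.1225*m^4 - 1.176*m^3 + 5.4474*m^2 - 12.6*m + 14.0625)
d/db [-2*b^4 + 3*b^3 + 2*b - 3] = -8*b^3 + 9*b^2 + 2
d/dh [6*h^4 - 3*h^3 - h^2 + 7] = h*(24*h^2 - 9*h - 2)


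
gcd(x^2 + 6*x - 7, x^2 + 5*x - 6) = x - 1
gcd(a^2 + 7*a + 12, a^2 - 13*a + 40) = 1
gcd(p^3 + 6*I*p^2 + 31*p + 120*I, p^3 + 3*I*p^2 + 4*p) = 1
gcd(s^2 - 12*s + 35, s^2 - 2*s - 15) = s - 5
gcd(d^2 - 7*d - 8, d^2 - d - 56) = d - 8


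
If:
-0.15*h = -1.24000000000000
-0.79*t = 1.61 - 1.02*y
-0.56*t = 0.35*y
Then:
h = 8.27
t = -0.66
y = 1.06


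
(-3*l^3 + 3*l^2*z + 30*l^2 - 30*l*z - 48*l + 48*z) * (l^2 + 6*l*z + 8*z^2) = -3*l^5 - 15*l^4*z + 30*l^4 - 6*l^3*z^2 + 150*l^3*z - 48*l^3 + 24*l^2*z^3 + 60*l^2*z^2 - 240*l^2*z - 240*l*z^3 - 96*l*z^2 + 384*z^3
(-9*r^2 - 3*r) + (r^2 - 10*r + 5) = -8*r^2 - 13*r + 5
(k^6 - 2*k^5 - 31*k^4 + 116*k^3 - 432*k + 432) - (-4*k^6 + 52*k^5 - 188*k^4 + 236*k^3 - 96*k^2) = 5*k^6 - 54*k^5 + 157*k^4 - 120*k^3 + 96*k^2 - 432*k + 432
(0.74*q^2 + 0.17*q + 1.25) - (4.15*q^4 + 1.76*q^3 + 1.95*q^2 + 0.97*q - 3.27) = -4.15*q^4 - 1.76*q^3 - 1.21*q^2 - 0.8*q + 4.52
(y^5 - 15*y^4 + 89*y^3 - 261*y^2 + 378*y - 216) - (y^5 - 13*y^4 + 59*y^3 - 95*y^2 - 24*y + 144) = -2*y^4 + 30*y^3 - 166*y^2 + 402*y - 360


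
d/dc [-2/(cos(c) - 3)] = -2*sin(c)/(cos(c) - 3)^2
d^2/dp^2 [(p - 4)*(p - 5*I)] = 2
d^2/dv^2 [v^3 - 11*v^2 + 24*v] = 6*v - 22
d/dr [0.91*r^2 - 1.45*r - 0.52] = 1.82*r - 1.45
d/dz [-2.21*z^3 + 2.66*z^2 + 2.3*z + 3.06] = -6.63*z^2 + 5.32*z + 2.3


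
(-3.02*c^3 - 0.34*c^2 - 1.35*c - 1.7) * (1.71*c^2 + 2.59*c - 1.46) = -5.1642*c^5 - 8.4032*c^4 + 1.2201*c^3 - 5.9071*c^2 - 2.432*c + 2.482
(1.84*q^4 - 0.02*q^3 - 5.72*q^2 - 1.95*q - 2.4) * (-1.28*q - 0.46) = -2.3552*q^5 - 0.8208*q^4 + 7.3308*q^3 + 5.1272*q^2 + 3.969*q + 1.104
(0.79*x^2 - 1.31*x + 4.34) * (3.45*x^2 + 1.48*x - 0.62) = 2.7255*x^4 - 3.3503*x^3 + 12.5444*x^2 + 7.2354*x - 2.6908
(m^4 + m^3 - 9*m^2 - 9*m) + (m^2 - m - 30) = m^4 + m^3 - 8*m^2 - 10*m - 30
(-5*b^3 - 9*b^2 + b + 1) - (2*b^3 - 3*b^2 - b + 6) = -7*b^3 - 6*b^2 + 2*b - 5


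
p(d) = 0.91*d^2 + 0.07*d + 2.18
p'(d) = 1.82*d + 0.07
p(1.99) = 5.92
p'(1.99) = 3.69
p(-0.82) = 2.73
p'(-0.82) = -1.42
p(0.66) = 2.62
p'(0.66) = 1.27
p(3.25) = 12.02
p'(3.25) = 5.98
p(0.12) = 2.20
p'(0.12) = 0.29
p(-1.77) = 4.91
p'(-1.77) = -3.15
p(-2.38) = 7.17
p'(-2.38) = -4.26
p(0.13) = 2.20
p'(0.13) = 0.31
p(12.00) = 134.06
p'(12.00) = 21.91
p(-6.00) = 34.52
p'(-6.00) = -10.85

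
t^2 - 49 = (t - 7)*(t + 7)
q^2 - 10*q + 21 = (q - 7)*(q - 3)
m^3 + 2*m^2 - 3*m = m*(m - 1)*(m + 3)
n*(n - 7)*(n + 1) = n^3 - 6*n^2 - 7*n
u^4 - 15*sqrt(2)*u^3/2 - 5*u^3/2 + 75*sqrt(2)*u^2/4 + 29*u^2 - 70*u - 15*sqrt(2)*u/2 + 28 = (u - 2)*(u - 1/2)*(u - 4*sqrt(2))*(u - 7*sqrt(2)/2)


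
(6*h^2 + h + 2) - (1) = 6*h^2 + h + 1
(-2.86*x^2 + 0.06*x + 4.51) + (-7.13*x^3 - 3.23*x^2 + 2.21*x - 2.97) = -7.13*x^3 - 6.09*x^2 + 2.27*x + 1.54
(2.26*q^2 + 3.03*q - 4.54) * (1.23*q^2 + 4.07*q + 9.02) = 2.7798*q^4 + 12.9251*q^3 + 27.1331*q^2 + 8.85279999999999*q - 40.9508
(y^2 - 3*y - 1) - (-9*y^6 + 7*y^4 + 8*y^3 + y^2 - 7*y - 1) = 9*y^6 - 7*y^4 - 8*y^3 + 4*y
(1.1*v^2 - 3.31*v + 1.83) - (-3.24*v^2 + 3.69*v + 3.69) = 4.34*v^2 - 7.0*v - 1.86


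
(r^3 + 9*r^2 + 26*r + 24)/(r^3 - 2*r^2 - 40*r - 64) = (r + 3)/(r - 8)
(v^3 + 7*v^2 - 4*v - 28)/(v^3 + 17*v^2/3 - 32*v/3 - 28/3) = 3*(v + 2)/(3*v + 2)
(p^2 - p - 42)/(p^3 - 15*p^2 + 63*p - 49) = (p + 6)/(p^2 - 8*p + 7)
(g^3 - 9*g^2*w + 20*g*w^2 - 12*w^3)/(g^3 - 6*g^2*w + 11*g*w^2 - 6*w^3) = (-g + 6*w)/(-g + 3*w)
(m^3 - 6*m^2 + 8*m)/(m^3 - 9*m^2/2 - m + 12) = 2*m/(2*m + 3)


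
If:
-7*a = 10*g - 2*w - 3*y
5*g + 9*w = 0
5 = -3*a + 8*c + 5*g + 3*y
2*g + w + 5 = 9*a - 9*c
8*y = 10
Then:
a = 15985/9572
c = 11765/9572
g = -1710/2393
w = 950/2393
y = 5/4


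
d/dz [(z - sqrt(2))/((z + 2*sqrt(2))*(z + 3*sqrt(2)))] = (-z^2 + 2*sqrt(2)*z + 22)/(z^4 + 10*sqrt(2)*z^3 + 74*z^2 + 120*sqrt(2)*z + 144)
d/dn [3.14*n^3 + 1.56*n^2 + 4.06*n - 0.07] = 9.42*n^2 + 3.12*n + 4.06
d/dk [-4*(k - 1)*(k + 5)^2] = 12*(-k - 1)*(k + 5)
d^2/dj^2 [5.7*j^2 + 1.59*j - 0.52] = 11.4000000000000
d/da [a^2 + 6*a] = 2*a + 6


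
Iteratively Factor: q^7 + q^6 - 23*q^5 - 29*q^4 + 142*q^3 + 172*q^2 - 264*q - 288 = (q - 2)*(q^6 + 3*q^5 - 17*q^4 - 63*q^3 + 16*q^2 + 204*q + 144) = (q - 2)^2*(q^5 + 5*q^4 - 7*q^3 - 77*q^2 - 138*q - 72) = (q - 2)^2*(q + 3)*(q^4 + 2*q^3 - 13*q^2 - 38*q - 24) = (q - 2)^2*(q + 3)^2*(q^3 - q^2 - 10*q - 8) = (q - 2)^2*(q + 2)*(q + 3)^2*(q^2 - 3*q - 4) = (q - 4)*(q - 2)^2*(q + 2)*(q + 3)^2*(q + 1)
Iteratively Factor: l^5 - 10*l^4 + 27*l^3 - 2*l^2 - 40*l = (l)*(l^4 - 10*l^3 + 27*l^2 - 2*l - 40) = l*(l - 2)*(l^3 - 8*l^2 + 11*l + 20) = l*(l - 4)*(l - 2)*(l^2 - 4*l - 5) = l*(l - 5)*(l - 4)*(l - 2)*(l + 1)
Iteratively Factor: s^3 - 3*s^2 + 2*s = (s - 2)*(s^2 - s) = (s - 2)*(s - 1)*(s)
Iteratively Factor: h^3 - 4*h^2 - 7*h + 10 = (h - 1)*(h^2 - 3*h - 10) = (h - 1)*(h + 2)*(h - 5)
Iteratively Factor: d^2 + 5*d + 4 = (d + 4)*(d + 1)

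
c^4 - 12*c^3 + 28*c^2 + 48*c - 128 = (c - 8)*(c - 4)*(c - 2)*(c + 2)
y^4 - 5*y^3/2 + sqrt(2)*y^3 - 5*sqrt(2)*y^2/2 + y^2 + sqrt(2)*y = y*(y - 2)*(y - 1/2)*(y + sqrt(2))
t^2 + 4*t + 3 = (t + 1)*(t + 3)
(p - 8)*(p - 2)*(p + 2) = p^3 - 8*p^2 - 4*p + 32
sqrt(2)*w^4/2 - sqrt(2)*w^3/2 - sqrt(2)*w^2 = w^2*(w - 2)*(sqrt(2)*w/2 + sqrt(2)/2)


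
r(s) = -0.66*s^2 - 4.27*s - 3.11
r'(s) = -1.32*s - 4.27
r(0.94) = -7.71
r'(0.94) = -5.51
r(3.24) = -23.87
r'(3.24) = -8.55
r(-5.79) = -0.51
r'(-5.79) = 3.37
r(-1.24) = 1.17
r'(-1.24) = -2.63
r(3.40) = -25.26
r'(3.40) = -8.76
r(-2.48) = 3.42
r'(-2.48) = -1.00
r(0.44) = -5.12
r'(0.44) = -4.85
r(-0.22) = -2.20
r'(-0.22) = -3.98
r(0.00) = -3.11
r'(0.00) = -4.27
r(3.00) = -21.86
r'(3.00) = -8.23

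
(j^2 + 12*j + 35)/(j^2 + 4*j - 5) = (j + 7)/(j - 1)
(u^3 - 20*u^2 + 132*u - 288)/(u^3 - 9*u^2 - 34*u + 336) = (u^2 - 12*u + 36)/(u^2 - u - 42)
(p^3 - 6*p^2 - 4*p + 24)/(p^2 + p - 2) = (p^2 - 8*p + 12)/(p - 1)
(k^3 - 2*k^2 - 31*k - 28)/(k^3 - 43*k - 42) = (k + 4)/(k + 6)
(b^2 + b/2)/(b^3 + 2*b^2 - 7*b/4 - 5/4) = 2*b/(2*b^2 + 3*b - 5)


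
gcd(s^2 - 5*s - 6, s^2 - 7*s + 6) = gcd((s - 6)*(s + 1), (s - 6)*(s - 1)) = s - 6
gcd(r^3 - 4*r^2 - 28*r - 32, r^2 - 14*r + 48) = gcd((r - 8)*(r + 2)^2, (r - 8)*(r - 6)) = r - 8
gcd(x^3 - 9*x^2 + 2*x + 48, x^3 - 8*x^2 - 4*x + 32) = x^2 - 6*x - 16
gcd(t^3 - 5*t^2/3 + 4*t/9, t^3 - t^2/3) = t^2 - t/3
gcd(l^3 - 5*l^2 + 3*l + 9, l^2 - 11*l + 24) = l - 3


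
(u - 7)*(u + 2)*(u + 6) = u^3 + u^2 - 44*u - 84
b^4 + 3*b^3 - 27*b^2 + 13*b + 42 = (b - 3)*(b - 2)*(b + 1)*(b + 7)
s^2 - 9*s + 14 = (s - 7)*(s - 2)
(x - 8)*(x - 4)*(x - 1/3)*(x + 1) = x^4 - 34*x^3/3 + 71*x^2/3 + 76*x/3 - 32/3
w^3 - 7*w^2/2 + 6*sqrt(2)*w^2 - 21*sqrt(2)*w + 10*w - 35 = (w - 7/2)*(w + sqrt(2))*(w + 5*sqrt(2))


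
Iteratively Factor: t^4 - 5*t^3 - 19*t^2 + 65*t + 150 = (t - 5)*(t^3 - 19*t - 30) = (t - 5)^2*(t^2 + 5*t + 6) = (t - 5)^2*(t + 2)*(t + 3)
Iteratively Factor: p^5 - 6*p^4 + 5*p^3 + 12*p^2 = (p + 1)*(p^4 - 7*p^3 + 12*p^2) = p*(p + 1)*(p^3 - 7*p^2 + 12*p) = p*(p - 4)*(p + 1)*(p^2 - 3*p) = p*(p - 4)*(p - 3)*(p + 1)*(p)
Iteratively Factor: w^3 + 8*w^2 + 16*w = (w + 4)*(w^2 + 4*w) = (w + 4)^2*(w)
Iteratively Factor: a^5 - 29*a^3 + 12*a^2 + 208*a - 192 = (a - 3)*(a^4 + 3*a^3 - 20*a^2 - 48*a + 64) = (a - 3)*(a - 1)*(a^3 + 4*a^2 - 16*a - 64) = (a - 3)*(a - 1)*(a + 4)*(a^2 - 16) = (a - 3)*(a - 1)*(a + 4)^2*(a - 4)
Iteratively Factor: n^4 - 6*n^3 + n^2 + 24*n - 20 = (n - 5)*(n^3 - n^2 - 4*n + 4) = (n - 5)*(n - 1)*(n^2 - 4) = (n - 5)*(n - 1)*(n + 2)*(n - 2)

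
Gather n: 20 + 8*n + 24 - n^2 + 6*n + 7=-n^2 + 14*n + 51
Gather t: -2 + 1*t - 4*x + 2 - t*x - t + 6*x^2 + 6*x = -t*x + 6*x^2 + 2*x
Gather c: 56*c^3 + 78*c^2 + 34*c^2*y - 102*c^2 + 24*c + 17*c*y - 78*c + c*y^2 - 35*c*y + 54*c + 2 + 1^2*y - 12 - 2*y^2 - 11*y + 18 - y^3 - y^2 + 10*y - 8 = 56*c^3 + c^2*(34*y - 24) + c*(y^2 - 18*y) - y^3 - 3*y^2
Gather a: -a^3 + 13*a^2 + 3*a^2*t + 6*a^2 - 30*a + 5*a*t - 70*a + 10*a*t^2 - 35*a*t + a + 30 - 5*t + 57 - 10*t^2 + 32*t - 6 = -a^3 + a^2*(3*t + 19) + a*(10*t^2 - 30*t - 99) - 10*t^2 + 27*t + 81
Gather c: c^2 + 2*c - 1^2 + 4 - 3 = c^2 + 2*c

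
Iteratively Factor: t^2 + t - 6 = (t + 3)*(t - 2)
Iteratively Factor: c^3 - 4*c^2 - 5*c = (c)*(c^2 - 4*c - 5) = c*(c + 1)*(c - 5)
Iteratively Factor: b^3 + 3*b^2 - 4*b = (b + 4)*(b^2 - b) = (b - 1)*(b + 4)*(b)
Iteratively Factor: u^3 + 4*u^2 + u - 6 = (u + 2)*(u^2 + 2*u - 3) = (u + 2)*(u + 3)*(u - 1)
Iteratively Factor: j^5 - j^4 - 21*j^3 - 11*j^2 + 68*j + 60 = (j + 1)*(j^4 - 2*j^3 - 19*j^2 + 8*j + 60) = (j - 2)*(j + 1)*(j^3 - 19*j - 30) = (j - 2)*(j + 1)*(j + 2)*(j^2 - 2*j - 15) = (j - 2)*(j + 1)*(j + 2)*(j + 3)*(j - 5)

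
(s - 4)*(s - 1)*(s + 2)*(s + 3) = s^4 - 15*s^2 - 10*s + 24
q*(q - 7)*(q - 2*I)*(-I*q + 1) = -I*q^4 - q^3 + 7*I*q^3 + 7*q^2 - 2*I*q^2 + 14*I*q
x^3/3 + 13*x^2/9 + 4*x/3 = x*(x/3 + 1)*(x + 4/3)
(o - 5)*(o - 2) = o^2 - 7*o + 10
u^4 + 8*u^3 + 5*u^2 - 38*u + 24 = (u - 1)^2*(u + 4)*(u + 6)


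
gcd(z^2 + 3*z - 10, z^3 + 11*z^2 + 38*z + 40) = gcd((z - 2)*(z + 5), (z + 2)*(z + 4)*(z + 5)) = z + 5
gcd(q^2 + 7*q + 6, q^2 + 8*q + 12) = q + 6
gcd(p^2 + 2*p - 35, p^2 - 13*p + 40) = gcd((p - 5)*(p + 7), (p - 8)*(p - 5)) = p - 5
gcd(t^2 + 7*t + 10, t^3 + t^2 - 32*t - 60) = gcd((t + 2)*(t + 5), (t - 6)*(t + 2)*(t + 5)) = t^2 + 7*t + 10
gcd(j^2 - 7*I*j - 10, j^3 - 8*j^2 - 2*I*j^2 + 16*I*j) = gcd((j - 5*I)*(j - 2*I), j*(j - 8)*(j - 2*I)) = j - 2*I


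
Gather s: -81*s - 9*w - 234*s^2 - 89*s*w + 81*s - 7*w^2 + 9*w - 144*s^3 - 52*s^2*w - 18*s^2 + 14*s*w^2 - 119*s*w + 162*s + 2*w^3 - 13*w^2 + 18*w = -144*s^3 + s^2*(-52*w - 252) + s*(14*w^2 - 208*w + 162) + 2*w^3 - 20*w^2 + 18*w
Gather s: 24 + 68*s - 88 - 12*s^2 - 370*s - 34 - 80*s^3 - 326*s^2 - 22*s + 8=-80*s^3 - 338*s^2 - 324*s - 90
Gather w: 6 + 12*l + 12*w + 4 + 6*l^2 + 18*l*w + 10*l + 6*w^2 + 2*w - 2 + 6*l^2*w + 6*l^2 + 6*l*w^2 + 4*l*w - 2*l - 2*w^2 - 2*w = 12*l^2 + 20*l + w^2*(6*l + 4) + w*(6*l^2 + 22*l + 12) + 8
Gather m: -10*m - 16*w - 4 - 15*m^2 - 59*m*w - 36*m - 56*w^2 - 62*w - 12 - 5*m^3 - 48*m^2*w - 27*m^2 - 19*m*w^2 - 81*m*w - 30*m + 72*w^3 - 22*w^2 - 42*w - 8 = -5*m^3 + m^2*(-48*w - 42) + m*(-19*w^2 - 140*w - 76) + 72*w^3 - 78*w^2 - 120*w - 24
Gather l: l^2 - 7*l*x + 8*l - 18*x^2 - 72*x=l^2 + l*(8 - 7*x) - 18*x^2 - 72*x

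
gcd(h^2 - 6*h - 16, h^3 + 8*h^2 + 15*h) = 1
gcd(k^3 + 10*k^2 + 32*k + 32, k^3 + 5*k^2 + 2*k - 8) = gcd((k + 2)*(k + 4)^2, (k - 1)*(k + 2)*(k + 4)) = k^2 + 6*k + 8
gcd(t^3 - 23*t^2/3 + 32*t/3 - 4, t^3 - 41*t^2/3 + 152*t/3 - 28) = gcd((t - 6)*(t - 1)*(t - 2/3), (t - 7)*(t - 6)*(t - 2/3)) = t^2 - 20*t/3 + 4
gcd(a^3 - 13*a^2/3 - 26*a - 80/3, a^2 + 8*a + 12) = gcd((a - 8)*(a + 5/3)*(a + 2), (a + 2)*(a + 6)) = a + 2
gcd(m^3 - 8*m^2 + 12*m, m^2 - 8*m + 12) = m^2 - 8*m + 12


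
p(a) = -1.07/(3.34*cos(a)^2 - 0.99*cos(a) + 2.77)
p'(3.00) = 0.02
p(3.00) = -0.15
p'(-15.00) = -0.14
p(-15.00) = -0.20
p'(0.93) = -0.23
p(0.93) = -0.32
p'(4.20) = -0.24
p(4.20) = -0.26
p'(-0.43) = 0.11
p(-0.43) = -0.23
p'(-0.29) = 0.07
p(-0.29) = -0.22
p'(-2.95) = -0.03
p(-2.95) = -0.15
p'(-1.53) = -0.10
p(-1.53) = -0.39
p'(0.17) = -0.04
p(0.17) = -0.21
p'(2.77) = 0.06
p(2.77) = -0.16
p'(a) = -1.07*(6.68*sin(a)*cos(a) - 0.99*sin(a))/(3.34*cos(a)^2 - 0.99*cos(a) + 2.77)^2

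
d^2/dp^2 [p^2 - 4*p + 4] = 2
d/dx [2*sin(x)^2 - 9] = 2*sin(2*x)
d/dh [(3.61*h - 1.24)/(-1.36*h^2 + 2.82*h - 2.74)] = (4.9096*h^2 - 3.3728*h - 6.3946)/(1.8496*h^4 - 7.6704*h^3 + 15.4052*h^2 - 15.4536*h + 7.5076)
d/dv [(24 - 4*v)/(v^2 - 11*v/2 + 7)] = 16*(v^2 - 12*v + 26)/(4*v^4 - 44*v^3 + 177*v^2 - 308*v + 196)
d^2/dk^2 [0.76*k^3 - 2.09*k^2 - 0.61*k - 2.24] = 4.56*k - 4.18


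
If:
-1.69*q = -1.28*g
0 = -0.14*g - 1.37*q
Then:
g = 0.00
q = 0.00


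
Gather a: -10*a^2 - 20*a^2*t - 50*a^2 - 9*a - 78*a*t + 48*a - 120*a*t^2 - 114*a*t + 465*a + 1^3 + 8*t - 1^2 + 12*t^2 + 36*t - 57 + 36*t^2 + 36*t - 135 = a^2*(-20*t - 60) + a*(-120*t^2 - 192*t + 504) + 48*t^2 + 80*t - 192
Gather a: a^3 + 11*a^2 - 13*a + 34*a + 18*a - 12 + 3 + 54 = a^3 + 11*a^2 + 39*a + 45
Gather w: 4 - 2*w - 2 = 2 - 2*w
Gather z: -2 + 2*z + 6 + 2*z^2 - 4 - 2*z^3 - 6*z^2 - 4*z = -2*z^3 - 4*z^2 - 2*z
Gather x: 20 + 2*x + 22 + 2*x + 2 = 4*x + 44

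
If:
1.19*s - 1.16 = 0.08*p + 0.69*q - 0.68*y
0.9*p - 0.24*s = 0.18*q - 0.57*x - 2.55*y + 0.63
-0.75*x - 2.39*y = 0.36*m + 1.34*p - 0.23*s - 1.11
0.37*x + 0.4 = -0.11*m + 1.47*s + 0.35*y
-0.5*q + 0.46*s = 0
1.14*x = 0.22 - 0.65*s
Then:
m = 4.60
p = -2.39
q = 0.32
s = 0.34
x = -0.00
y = 1.15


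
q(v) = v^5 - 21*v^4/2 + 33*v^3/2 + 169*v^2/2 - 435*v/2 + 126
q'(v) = 5*v^4 - 42*v^3 + 99*v^2/2 + 169*v - 435/2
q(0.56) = 32.62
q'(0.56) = -114.22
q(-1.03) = 408.66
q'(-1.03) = -287.53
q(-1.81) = 566.54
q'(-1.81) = -58.51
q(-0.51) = 255.97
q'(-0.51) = -284.91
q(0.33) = 63.90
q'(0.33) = -157.79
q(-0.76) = 329.11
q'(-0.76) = -297.24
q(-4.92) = -7758.88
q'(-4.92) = 8081.00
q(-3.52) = -933.42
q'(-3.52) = 2400.35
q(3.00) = 72.00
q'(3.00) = 6.00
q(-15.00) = -1324224.00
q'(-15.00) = 403260.00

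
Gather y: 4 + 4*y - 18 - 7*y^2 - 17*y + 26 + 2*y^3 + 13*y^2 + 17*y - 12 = 2*y^3 + 6*y^2 + 4*y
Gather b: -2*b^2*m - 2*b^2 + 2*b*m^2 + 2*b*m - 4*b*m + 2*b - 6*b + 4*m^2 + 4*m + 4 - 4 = b^2*(-2*m - 2) + b*(2*m^2 - 2*m - 4) + 4*m^2 + 4*m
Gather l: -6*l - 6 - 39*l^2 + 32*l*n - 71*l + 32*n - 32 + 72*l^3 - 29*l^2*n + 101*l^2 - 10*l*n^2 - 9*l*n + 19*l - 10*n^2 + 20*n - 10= 72*l^3 + l^2*(62 - 29*n) + l*(-10*n^2 + 23*n - 58) - 10*n^2 + 52*n - 48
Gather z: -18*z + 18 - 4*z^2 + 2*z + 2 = -4*z^2 - 16*z + 20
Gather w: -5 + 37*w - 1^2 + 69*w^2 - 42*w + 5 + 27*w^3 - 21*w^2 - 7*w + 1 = 27*w^3 + 48*w^2 - 12*w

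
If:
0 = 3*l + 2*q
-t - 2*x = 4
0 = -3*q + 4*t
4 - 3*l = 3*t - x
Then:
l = -32/15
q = 16/5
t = 12/5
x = -16/5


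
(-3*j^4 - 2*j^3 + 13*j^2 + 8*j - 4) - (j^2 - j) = -3*j^4 - 2*j^3 + 12*j^2 + 9*j - 4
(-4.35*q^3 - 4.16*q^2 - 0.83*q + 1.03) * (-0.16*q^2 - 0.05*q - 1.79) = 0.696*q^5 + 0.8831*q^4 + 8.1273*q^3 + 7.3231*q^2 + 1.4342*q - 1.8437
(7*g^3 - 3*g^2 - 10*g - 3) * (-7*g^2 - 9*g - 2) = -49*g^5 - 42*g^4 + 83*g^3 + 117*g^2 + 47*g + 6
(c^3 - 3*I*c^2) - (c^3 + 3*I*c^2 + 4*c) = -6*I*c^2 - 4*c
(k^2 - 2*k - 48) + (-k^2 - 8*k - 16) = -10*k - 64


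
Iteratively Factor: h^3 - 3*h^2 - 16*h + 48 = (h - 4)*(h^2 + h - 12) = (h - 4)*(h - 3)*(h + 4)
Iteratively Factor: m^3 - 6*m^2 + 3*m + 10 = (m - 5)*(m^2 - m - 2) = (m - 5)*(m + 1)*(m - 2)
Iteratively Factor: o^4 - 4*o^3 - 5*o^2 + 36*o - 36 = (o - 2)*(o^3 - 2*o^2 - 9*o + 18) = (o - 2)^2*(o^2 - 9) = (o - 2)^2*(o + 3)*(o - 3)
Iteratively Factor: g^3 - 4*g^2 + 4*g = (g)*(g^2 - 4*g + 4) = g*(g - 2)*(g - 2)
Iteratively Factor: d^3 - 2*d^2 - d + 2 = (d + 1)*(d^2 - 3*d + 2) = (d - 2)*(d + 1)*(d - 1)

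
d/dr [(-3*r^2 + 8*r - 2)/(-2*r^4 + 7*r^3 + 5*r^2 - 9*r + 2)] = (-12*r^5 + 69*r^4 - 128*r^3 + 29*r^2 + 8*r - 2)/(4*r^8 - 28*r^7 + 29*r^6 + 106*r^5 - 109*r^4 - 62*r^3 + 101*r^2 - 36*r + 4)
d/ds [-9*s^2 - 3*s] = -18*s - 3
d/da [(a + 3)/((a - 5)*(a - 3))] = (-a^2 - 6*a + 39)/(a^4 - 16*a^3 + 94*a^2 - 240*a + 225)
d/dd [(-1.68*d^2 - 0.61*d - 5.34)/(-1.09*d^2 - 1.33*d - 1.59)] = (1.5695*d^2 - 6.2988*d - 6.1323)/(1.1881*d^4 + 2.8994*d^3 + 5.2351*d^2 + 4.2294*d + 2.5281)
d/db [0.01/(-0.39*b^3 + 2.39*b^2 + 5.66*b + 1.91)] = (0.0117*b^2 - 0.0478*b - 0.0566)/(-0.39*b^3 + 2.39*b^2 + 5.66*b + 1.91)^2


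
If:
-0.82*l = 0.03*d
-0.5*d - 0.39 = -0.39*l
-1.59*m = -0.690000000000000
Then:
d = -0.76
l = 0.03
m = 0.43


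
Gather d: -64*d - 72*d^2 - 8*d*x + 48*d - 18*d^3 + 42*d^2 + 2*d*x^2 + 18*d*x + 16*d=-18*d^3 - 30*d^2 + d*(2*x^2 + 10*x)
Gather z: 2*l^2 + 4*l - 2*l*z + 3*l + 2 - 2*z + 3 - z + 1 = 2*l^2 + 7*l + z*(-2*l - 3) + 6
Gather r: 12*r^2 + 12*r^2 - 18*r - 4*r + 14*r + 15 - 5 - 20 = 24*r^2 - 8*r - 10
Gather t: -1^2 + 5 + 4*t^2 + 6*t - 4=4*t^2 + 6*t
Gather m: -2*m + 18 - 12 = 6 - 2*m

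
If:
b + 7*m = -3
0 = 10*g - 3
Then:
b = -7*m - 3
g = 3/10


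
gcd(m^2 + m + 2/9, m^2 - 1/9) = m + 1/3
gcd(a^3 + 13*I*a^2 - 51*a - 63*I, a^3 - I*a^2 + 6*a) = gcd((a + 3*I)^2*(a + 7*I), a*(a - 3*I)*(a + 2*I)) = 1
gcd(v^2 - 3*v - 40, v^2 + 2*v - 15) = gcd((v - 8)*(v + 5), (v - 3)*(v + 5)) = v + 5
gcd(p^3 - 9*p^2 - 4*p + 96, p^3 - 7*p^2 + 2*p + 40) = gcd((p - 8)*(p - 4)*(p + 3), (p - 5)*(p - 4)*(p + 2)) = p - 4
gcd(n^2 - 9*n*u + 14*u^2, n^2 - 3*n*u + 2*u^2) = -n + 2*u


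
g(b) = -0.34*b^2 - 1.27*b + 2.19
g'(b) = -0.68*b - 1.27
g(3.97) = -8.21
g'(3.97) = -3.97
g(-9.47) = -16.27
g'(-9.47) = 5.17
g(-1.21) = 3.23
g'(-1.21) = -0.45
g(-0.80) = 2.99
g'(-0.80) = -0.73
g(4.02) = -8.41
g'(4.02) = -4.00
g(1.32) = -0.08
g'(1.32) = -2.17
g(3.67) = -7.05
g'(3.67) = -3.77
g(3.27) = -5.60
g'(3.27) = -3.49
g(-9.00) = -13.92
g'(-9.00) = 4.85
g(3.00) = -4.68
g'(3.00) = -3.31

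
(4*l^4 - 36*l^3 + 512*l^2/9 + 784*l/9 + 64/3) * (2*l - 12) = 8*l^5 - 120*l^4 + 4912*l^3/9 - 4576*l^2/9 - 3008*l/3 - 256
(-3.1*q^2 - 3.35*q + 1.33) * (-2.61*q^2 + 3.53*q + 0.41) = 8.091*q^4 - 2.1995*q^3 - 16.5678*q^2 + 3.3214*q + 0.5453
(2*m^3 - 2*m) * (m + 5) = 2*m^4 + 10*m^3 - 2*m^2 - 10*m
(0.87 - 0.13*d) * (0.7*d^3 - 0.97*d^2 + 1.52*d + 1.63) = -0.091*d^4 + 0.7351*d^3 - 1.0415*d^2 + 1.1105*d + 1.4181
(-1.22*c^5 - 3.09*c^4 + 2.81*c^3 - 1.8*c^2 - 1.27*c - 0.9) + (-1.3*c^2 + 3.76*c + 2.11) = -1.22*c^5 - 3.09*c^4 + 2.81*c^3 - 3.1*c^2 + 2.49*c + 1.21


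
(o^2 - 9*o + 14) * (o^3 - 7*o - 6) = o^5 - 9*o^4 + 7*o^3 + 57*o^2 - 44*o - 84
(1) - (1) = 0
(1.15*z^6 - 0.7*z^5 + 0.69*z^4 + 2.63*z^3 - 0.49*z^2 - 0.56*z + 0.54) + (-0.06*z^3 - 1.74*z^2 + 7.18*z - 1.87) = 1.15*z^6 - 0.7*z^5 + 0.69*z^4 + 2.57*z^3 - 2.23*z^2 + 6.62*z - 1.33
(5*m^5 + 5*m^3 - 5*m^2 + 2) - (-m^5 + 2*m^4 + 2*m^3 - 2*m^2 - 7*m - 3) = 6*m^5 - 2*m^4 + 3*m^3 - 3*m^2 + 7*m + 5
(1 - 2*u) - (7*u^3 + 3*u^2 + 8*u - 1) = -7*u^3 - 3*u^2 - 10*u + 2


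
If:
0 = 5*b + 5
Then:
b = -1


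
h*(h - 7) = h^2 - 7*h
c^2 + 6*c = c*(c + 6)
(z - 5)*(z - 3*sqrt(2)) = z^2 - 5*z - 3*sqrt(2)*z + 15*sqrt(2)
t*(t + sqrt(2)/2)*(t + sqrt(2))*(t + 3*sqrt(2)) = t^4 + 9*sqrt(2)*t^3/2 + 10*t^2 + 3*sqrt(2)*t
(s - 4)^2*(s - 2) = s^3 - 10*s^2 + 32*s - 32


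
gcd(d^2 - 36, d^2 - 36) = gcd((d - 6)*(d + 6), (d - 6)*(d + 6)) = d^2 - 36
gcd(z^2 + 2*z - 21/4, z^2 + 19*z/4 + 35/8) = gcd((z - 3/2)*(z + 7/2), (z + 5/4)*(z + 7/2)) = z + 7/2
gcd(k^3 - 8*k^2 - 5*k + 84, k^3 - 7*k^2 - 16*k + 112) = k^2 - 11*k + 28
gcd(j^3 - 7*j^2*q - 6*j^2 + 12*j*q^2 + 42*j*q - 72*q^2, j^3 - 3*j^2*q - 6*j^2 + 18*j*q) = -j^2 + 3*j*q + 6*j - 18*q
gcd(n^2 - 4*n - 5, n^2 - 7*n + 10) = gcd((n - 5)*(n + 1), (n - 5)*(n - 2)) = n - 5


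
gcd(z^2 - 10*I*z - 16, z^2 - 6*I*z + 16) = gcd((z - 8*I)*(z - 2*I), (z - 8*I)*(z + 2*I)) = z - 8*I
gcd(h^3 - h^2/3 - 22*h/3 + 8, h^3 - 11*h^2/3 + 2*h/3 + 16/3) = h - 2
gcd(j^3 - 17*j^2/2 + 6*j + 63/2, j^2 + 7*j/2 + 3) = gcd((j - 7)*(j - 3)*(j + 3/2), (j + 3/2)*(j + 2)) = j + 3/2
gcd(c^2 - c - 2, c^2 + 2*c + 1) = c + 1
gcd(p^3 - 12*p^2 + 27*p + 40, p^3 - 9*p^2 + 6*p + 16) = p^2 - 7*p - 8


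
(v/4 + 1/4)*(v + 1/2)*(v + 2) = v^3/4 + 7*v^2/8 + 7*v/8 + 1/4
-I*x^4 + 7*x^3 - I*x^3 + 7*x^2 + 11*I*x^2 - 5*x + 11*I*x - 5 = (x + I)^2*(x + 5*I)*(-I*x - I)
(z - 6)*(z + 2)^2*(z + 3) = z^4 + z^3 - 26*z^2 - 84*z - 72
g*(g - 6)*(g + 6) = g^3 - 36*g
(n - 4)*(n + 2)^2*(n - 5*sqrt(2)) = n^4 - 5*sqrt(2)*n^3 - 12*n^2 - 16*n + 60*sqrt(2)*n + 80*sqrt(2)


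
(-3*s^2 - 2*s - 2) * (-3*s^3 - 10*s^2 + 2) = 9*s^5 + 36*s^4 + 26*s^3 + 14*s^2 - 4*s - 4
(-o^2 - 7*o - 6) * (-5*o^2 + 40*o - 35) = 5*o^4 - 5*o^3 - 215*o^2 + 5*o + 210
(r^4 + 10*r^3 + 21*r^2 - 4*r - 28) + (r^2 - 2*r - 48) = r^4 + 10*r^3 + 22*r^2 - 6*r - 76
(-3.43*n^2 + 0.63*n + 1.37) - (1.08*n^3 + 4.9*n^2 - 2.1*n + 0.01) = -1.08*n^3 - 8.33*n^2 + 2.73*n + 1.36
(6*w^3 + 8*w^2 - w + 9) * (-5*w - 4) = -30*w^4 - 64*w^3 - 27*w^2 - 41*w - 36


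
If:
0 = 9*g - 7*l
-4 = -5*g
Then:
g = 4/5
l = 36/35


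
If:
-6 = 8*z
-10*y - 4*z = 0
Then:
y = 3/10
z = -3/4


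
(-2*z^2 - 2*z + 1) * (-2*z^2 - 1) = 4*z^4 + 4*z^3 + 2*z - 1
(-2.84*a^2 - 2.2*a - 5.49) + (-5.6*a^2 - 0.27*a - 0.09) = -8.44*a^2 - 2.47*a - 5.58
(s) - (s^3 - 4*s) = -s^3 + 5*s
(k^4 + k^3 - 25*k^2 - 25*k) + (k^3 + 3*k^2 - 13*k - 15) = k^4 + 2*k^3 - 22*k^2 - 38*k - 15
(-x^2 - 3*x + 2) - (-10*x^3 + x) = 10*x^3 - x^2 - 4*x + 2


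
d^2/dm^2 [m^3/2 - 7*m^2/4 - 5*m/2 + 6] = 3*m - 7/2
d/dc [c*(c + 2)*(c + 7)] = 3*c^2 + 18*c + 14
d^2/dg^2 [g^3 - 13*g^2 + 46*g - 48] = 6*g - 26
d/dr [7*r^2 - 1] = 14*r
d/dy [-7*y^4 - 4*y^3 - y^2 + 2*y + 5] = -28*y^3 - 12*y^2 - 2*y + 2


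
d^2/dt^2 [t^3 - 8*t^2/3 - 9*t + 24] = 6*t - 16/3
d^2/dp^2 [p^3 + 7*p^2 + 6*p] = 6*p + 14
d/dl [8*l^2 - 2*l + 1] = 16*l - 2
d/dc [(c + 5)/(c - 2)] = -7/(c - 2)^2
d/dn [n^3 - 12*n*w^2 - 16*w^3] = 3*n^2 - 12*w^2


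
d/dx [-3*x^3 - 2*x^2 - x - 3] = -9*x^2 - 4*x - 1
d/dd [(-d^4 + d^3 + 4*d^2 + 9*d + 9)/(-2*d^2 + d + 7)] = (4*d^5 - 5*d^4 - 26*d^3 + 43*d^2 + 92*d + 54)/(4*d^4 - 4*d^3 - 27*d^2 + 14*d + 49)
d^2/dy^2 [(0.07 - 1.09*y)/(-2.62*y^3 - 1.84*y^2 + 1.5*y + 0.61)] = (44.893176*y^5 + 25.761936*y^4 + 10.548712*y^3 + 21.133104*y^2 + 7.828452*y - 2.466836)/(17.984728*y^9 + 37.891488*y^8 - 4.278984*y^7 - 49.719548*y^6 - 15.194328*y^5 + 20.608152*y^4 + 9.651306*y^3 - 2.063508*y^2 - 1.67445*y - 0.226981)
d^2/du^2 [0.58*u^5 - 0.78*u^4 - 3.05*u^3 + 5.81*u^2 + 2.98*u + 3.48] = 11.6*u^3 - 9.36*u^2 - 18.3*u + 11.62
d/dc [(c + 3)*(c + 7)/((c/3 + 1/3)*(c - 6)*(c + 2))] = 3*(-c^4 - 20*c^3 - 49*c^2 + 102*c + 216)/(c^6 - 6*c^5 - 23*c^4 + 72*c^3 + 328*c^2 + 384*c + 144)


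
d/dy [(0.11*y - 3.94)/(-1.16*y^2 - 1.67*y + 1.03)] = (0.1276*y^2 - 9.1408*y - 6.4665)/(1.3456*y^4 + 3.8744*y^3 + 0.3993*y^2 - 3.4402*y + 1.0609)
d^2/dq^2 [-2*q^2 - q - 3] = -4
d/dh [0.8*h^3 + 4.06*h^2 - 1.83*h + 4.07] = 2.4*h^2 + 8.12*h - 1.83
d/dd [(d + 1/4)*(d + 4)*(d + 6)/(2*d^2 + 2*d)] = (d^4/2 + d^3 - 65*d^2/8 - 6*d - 3)/(d^2*(d^2 + 2*d + 1))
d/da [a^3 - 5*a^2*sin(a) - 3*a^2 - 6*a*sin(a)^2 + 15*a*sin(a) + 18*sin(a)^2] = -5*a^2*cos(a) + 3*a^2 - 10*a*sin(a) - 6*a*sin(2*a) + 15*a*cos(a) - 6*a - 6*sin(a)^2 + 15*sin(a) + 18*sin(2*a)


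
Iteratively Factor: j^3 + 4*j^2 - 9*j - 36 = (j + 3)*(j^2 + j - 12) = (j - 3)*(j + 3)*(j + 4)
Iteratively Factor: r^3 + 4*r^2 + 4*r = (r + 2)*(r^2 + 2*r) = (r + 2)^2*(r)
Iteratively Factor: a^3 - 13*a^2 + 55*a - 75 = (a - 5)*(a^2 - 8*a + 15) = (a - 5)*(a - 3)*(a - 5)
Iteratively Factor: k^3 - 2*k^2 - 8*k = (k + 2)*(k^2 - 4*k) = (k - 4)*(k + 2)*(k)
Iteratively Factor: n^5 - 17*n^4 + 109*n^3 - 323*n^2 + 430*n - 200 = (n - 4)*(n^4 - 13*n^3 + 57*n^2 - 95*n + 50) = (n - 4)*(n - 1)*(n^3 - 12*n^2 + 45*n - 50) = (n - 5)*(n - 4)*(n - 1)*(n^2 - 7*n + 10) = (n - 5)*(n - 4)*(n - 2)*(n - 1)*(n - 5)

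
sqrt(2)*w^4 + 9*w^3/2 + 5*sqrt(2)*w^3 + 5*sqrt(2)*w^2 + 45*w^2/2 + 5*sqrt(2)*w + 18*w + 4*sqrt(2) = (w + 1)*(w + 4)*(w + 2*sqrt(2))*(sqrt(2)*w + 1/2)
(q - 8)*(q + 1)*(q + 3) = q^3 - 4*q^2 - 29*q - 24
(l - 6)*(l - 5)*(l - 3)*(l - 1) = l^4 - 15*l^3 + 77*l^2 - 153*l + 90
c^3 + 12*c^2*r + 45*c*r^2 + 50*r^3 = (c + 2*r)*(c + 5*r)^2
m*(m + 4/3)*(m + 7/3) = m^3 + 11*m^2/3 + 28*m/9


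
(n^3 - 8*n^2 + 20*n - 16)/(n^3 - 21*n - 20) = (-n^3 + 8*n^2 - 20*n + 16)/(-n^3 + 21*n + 20)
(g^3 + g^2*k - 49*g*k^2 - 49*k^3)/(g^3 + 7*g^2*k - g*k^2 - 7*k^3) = (g - 7*k)/(g - k)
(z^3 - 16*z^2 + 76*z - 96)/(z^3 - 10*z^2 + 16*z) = (z - 6)/z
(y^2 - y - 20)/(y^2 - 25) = (y + 4)/(y + 5)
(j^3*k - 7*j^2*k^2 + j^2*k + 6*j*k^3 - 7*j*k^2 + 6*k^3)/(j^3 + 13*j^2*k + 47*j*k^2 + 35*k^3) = k*(j^3 - 7*j^2*k + j^2 + 6*j*k^2 - 7*j*k + 6*k^2)/(j^3 + 13*j^2*k + 47*j*k^2 + 35*k^3)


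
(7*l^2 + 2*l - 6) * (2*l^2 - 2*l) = 14*l^4 - 10*l^3 - 16*l^2 + 12*l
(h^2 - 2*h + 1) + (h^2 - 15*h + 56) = 2*h^2 - 17*h + 57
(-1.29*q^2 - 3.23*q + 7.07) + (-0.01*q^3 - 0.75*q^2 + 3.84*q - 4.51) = -0.01*q^3 - 2.04*q^2 + 0.61*q + 2.56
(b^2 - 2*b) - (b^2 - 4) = 4 - 2*b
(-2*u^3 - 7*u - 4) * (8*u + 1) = -16*u^4 - 2*u^3 - 56*u^2 - 39*u - 4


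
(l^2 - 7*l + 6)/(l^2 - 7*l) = (l^2 - 7*l + 6)/(l*(l - 7))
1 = 1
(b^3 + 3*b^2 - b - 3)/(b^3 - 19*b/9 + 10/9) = 9*(b^2 + 4*b + 3)/(9*b^2 + 9*b - 10)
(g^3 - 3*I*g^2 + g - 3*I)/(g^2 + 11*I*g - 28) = (g^3 - 3*I*g^2 + g - 3*I)/(g^2 + 11*I*g - 28)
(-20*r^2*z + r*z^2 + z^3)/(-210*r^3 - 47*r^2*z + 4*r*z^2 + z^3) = z*(-4*r + z)/(-42*r^2 - r*z + z^2)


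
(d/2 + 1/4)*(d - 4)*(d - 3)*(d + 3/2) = d^4/2 - 5*d^3/2 - 5*d^2/8 + 75*d/8 + 9/2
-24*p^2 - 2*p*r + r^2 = (-6*p + r)*(4*p + r)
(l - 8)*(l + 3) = l^2 - 5*l - 24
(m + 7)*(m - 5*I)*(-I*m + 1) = -I*m^3 - 4*m^2 - 7*I*m^2 - 28*m - 5*I*m - 35*I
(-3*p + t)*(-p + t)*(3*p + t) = 9*p^3 - 9*p^2*t - p*t^2 + t^3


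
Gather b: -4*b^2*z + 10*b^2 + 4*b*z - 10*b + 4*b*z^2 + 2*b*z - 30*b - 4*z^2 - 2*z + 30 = b^2*(10 - 4*z) + b*(4*z^2 + 6*z - 40) - 4*z^2 - 2*z + 30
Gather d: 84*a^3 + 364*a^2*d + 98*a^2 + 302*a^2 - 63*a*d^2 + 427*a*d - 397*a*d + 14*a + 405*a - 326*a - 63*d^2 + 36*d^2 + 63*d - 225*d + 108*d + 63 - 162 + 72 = 84*a^3 + 400*a^2 + 93*a + d^2*(-63*a - 27) + d*(364*a^2 + 30*a - 54) - 27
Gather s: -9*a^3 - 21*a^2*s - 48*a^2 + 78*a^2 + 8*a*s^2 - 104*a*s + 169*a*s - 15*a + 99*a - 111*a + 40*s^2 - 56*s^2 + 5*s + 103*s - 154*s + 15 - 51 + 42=-9*a^3 + 30*a^2 - 27*a + s^2*(8*a - 16) + s*(-21*a^2 + 65*a - 46) + 6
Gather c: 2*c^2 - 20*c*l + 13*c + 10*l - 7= 2*c^2 + c*(13 - 20*l) + 10*l - 7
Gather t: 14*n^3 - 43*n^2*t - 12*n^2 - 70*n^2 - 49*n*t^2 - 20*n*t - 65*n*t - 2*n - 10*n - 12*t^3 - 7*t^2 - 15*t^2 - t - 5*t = 14*n^3 - 82*n^2 - 12*n - 12*t^3 + t^2*(-49*n - 22) + t*(-43*n^2 - 85*n - 6)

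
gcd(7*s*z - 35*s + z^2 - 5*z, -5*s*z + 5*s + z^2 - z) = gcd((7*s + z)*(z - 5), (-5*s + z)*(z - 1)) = 1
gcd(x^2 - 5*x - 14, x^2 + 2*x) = x + 2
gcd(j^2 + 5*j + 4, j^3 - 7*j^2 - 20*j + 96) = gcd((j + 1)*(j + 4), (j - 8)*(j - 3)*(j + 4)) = j + 4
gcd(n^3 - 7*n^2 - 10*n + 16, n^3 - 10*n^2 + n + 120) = n - 8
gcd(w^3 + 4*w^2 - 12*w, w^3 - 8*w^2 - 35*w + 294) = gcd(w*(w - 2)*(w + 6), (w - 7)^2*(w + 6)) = w + 6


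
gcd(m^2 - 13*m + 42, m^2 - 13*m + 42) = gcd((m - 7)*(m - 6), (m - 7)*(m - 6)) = m^2 - 13*m + 42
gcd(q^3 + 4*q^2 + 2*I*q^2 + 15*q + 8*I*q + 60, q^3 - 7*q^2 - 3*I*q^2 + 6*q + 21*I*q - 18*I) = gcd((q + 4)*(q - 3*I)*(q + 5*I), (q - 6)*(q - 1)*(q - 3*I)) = q - 3*I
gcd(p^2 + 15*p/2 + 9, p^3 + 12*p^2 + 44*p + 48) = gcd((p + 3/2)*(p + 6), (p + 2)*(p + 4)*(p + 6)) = p + 6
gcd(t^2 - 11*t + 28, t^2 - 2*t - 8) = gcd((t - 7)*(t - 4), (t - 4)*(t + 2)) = t - 4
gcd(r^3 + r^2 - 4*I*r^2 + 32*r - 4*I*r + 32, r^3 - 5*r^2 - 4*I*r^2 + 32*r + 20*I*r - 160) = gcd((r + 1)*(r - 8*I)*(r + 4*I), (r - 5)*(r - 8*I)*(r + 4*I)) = r^2 - 4*I*r + 32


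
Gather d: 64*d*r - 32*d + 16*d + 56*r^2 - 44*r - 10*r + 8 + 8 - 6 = d*(64*r - 16) + 56*r^2 - 54*r + 10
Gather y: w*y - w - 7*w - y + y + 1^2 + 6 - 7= w*y - 8*w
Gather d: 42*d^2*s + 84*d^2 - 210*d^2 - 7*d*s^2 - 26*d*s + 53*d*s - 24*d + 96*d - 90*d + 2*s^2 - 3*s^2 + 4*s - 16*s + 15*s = d^2*(42*s - 126) + d*(-7*s^2 + 27*s - 18) - s^2 + 3*s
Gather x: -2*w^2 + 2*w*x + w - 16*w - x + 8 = -2*w^2 - 15*w + x*(2*w - 1) + 8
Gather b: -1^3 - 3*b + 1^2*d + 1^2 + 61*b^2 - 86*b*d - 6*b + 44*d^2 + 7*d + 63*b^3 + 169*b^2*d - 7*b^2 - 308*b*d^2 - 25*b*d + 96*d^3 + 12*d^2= 63*b^3 + b^2*(169*d + 54) + b*(-308*d^2 - 111*d - 9) + 96*d^3 + 56*d^2 + 8*d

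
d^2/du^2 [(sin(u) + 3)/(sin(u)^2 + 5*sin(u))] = (-sin(u)^2 - 7*sin(u) - 43 - 57/sin(u) + 90/sin(u)^2 + 150/sin(u)^3)/(sin(u) + 5)^3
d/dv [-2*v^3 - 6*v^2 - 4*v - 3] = -6*v^2 - 12*v - 4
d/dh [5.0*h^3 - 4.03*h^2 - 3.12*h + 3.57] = 15.0*h^2 - 8.06*h - 3.12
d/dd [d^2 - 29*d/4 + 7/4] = 2*d - 29/4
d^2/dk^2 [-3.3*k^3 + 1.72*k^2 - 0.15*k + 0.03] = 3.44 - 19.8*k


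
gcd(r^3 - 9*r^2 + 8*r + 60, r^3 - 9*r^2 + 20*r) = r - 5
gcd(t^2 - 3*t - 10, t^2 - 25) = t - 5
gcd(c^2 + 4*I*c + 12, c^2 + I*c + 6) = c - 2*I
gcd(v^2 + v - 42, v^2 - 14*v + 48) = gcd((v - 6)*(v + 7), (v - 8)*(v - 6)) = v - 6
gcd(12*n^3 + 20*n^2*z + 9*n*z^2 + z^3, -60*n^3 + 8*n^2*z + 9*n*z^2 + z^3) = 6*n + z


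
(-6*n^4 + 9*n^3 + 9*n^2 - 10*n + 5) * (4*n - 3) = -24*n^5 + 54*n^4 + 9*n^3 - 67*n^2 + 50*n - 15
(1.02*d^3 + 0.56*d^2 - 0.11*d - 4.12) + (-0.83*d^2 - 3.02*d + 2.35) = 1.02*d^3 - 0.27*d^2 - 3.13*d - 1.77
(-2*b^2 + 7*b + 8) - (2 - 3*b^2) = b^2 + 7*b + 6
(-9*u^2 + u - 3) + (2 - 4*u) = -9*u^2 - 3*u - 1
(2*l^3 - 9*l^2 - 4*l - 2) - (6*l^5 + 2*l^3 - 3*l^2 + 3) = -6*l^5 - 6*l^2 - 4*l - 5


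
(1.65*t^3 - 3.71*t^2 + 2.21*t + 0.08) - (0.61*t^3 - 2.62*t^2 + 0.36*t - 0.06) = 1.04*t^3 - 1.09*t^2 + 1.85*t + 0.14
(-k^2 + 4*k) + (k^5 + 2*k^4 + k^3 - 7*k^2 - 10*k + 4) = k^5 + 2*k^4 + k^3 - 8*k^2 - 6*k + 4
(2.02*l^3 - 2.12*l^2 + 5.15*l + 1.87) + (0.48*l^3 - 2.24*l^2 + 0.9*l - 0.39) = 2.5*l^3 - 4.36*l^2 + 6.05*l + 1.48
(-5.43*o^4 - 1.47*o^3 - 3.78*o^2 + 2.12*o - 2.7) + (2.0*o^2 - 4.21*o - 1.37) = -5.43*o^4 - 1.47*o^3 - 1.78*o^2 - 2.09*o - 4.07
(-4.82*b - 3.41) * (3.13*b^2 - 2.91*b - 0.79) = -15.0866*b^3 + 3.3529*b^2 + 13.7309*b + 2.6939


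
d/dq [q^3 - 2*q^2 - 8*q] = 3*q^2 - 4*q - 8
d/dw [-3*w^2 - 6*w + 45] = -6*w - 6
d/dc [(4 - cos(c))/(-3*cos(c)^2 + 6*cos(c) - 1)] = (-3*sin(c)^2 - 24*cos(c) + 26)*sin(c)/(3*cos(c)^2 - 6*cos(c) + 1)^2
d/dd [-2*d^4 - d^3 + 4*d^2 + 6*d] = -8*d^3 - 3*d^2 + 8*d + 6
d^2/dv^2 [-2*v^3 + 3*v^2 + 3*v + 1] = 6 - 12*v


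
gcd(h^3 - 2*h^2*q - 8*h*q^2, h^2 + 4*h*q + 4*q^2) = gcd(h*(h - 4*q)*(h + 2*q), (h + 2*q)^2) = h + 2*q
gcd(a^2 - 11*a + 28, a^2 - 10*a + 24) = a - 4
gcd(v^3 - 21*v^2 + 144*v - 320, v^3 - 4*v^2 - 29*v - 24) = v - 8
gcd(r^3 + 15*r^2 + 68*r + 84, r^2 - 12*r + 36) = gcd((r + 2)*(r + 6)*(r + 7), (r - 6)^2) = 1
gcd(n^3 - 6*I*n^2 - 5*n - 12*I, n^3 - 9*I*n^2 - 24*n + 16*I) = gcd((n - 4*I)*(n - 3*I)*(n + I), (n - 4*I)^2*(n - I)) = n - 4*I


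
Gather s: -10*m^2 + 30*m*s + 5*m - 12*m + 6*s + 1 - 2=-10*m^2 - 7*m + s*(30*m + 6) - 1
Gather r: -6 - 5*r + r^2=r^2 - 5*r - 6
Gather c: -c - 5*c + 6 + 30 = 36 - 6*c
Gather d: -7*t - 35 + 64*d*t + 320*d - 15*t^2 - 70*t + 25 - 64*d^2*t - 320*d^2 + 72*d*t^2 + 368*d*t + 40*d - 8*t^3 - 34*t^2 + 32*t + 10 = d^2*(-64*t - 320) + d*(72*t^2 + 432*t + 360) - 8*t^3 - 49*t^2 - 45*t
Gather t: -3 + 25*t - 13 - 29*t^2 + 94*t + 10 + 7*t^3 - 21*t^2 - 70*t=7*t^3 - 50*t^2 + 49*t - 6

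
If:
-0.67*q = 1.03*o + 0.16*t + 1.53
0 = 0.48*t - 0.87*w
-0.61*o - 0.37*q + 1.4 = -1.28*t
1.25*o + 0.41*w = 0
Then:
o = 0.30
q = -2.35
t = -1.63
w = -0.90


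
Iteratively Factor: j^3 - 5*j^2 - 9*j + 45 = (j - 3)*(j^2 - 2*j - 15) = (j - 3)*(j + 3)*(j - 5)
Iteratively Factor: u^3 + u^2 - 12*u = (u - 3)*(u^2 + 4*u) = (u - 3)*(u + 4)*(u)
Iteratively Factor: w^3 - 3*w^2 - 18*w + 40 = (w + 4)*(w^2 - 7*w + 10) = (w - 2)*(w + 4)*(w - 5)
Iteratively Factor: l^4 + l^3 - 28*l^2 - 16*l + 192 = (l - 3)*(l^3 + 4*l^2 - 16*l - 64) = (l - 4)*(l - 3)*(l^2 + 8*l + 16) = (l - 4)*(l - 3)*(l + 4)*(l + 4)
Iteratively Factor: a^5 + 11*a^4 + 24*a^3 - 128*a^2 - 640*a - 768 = (a - 4)*(a^4 + 15*a^3 + 84*a^2 + 208*a + 192) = (a - 4)*(a + 4)*(a^3 + 11*a^2 + 40*a + 48) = (a - 4)*(a + 3)*(a + 4)*(a^2 + 8*a + 16) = (a - 4)*(a + 3)*(a + 4)^2*(a + 4)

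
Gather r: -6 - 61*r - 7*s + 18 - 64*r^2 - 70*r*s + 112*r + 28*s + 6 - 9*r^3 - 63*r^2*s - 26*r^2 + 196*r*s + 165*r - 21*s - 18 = -9*r^3 + r^2*(-63*s - 90) + r*(126*s + 216)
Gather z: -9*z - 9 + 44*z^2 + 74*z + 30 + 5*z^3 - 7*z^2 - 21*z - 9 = 5*z^3 + 37*z^2 + 44*z + 12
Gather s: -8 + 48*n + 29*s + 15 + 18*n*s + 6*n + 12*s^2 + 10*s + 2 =54*n + 12*s^2 + s*(18*n + 39) + 9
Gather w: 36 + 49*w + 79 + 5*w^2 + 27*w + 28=5*w^2 + 76*w + 143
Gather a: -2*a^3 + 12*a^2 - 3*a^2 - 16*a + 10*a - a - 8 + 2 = -2*a^3 + 9*a^2 - 7*a - 6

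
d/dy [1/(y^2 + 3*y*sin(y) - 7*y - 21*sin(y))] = (-3*y*cos(y) - 2*y - 3*sin(y) + 21*cos(y) + 7)/((y - 7)^2*(y + 3*sin(y))^2)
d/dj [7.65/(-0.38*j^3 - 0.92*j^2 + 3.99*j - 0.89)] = (8.721*j^2 + 14.076*j - 30.5235)/(0.38*j^3 + 0.92*j^2 - 3.99*j + 0.89)^2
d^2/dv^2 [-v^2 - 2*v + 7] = -2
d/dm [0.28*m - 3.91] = 0.280000000000000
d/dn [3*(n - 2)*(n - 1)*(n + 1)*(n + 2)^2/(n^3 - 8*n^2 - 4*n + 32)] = 6*(n^3 - 11*n^2 - 16*n + 5)/(n^2 - 16*n + 64)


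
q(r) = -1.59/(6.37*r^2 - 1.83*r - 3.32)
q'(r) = -1.59*(1.83 - 12.74*r)/(6.37*r^2 - 1.83*r - 3.32)^2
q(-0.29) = 0.71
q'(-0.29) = -1.73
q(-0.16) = 0.56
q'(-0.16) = -0.75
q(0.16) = 0.46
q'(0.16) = 0.03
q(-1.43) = -0.13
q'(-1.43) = -0.21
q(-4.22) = -0.01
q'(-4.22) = -0.01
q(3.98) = -0.02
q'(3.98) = 0.01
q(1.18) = -0.47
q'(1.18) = 1.83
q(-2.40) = -0.04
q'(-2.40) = -0.04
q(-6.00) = -0.01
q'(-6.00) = -0.00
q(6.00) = -0.01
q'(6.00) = 0.00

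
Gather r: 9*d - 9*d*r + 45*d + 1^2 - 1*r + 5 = 54*d + r*(-9*d - 1) + 6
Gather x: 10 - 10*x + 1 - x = 11 - 11*x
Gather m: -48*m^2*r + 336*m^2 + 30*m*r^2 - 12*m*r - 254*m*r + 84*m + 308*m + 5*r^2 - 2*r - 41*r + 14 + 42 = m^2*(336 - 48*r) + m*(30*r^2 - 266*r + 392) + 5*r^2 - 43*r + 56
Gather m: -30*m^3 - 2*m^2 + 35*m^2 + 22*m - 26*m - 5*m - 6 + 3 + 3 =-30*m^3 + 33*m^2 - 9*m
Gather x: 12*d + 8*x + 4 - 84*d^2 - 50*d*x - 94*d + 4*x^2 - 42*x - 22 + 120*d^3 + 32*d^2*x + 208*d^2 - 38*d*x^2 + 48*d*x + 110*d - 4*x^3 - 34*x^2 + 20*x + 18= 120*d^3 + 124*d^2 + 28*d - 4*x^3 + x^2*(-38*d - 30) + x*(32*d^2 - 2*d - 14)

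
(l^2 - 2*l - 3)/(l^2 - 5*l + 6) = (l + 1)/(l - 2)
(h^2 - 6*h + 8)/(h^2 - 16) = (h - 2)/(h + 4)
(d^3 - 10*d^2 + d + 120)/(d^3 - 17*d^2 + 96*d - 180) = (d^2 - 5*d - 24)/(d^2 - 12*d + 36)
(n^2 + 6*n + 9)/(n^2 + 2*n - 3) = (n + 3)/(n - 1)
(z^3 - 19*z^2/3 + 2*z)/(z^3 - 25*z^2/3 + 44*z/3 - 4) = z/(z - 2)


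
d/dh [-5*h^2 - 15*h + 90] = -10*h - 15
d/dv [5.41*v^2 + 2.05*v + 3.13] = 10.82*v + 2.05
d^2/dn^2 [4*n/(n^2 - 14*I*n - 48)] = 8*(-4*n*(n - 7*I)^2 + (-3*n + 14*I)*(-n^2 + 14*I*n + 48))/(-n^2 + 14*I*n + 48)^3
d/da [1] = 0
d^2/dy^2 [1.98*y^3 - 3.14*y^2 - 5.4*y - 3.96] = 11.88*y - 6.28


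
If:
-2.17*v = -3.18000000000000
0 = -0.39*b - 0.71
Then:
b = -1.82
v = 1.47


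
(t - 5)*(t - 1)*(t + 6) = t^3 - 31*t + 30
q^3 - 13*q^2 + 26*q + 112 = (q - 8)*(q - 7)*(q + 2)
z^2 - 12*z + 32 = (z - 8)*(z - 4)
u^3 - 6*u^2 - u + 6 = (u - 6)*(u - 1)*(u + 1)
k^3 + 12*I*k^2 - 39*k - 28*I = (k + I)*(k + 4*I)*(k + 7*I)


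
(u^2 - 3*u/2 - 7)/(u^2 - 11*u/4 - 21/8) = 4*(u + 2)/(4*u + 3)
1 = 1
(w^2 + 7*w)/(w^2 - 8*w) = (w + 7)/(w - 8)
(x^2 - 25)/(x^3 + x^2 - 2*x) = (x^2 - 25)/(x*(x^2 + x - 2))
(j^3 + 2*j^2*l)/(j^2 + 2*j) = j*(j + 2*l)/(j + 2)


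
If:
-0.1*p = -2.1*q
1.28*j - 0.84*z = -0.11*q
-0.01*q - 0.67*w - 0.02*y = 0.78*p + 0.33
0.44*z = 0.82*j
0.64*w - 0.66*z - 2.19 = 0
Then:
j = 0.536585365853659*z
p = 29.2416851441242*z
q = 1.39246119733925*z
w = 1.03125*z + 3.421875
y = -1175.66882621951*z - 131.1328125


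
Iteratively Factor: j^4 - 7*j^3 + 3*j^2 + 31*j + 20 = (j - 4)*(j^3 - 3*j^2 - 9*j - 5) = (j - 4)*(j + 1)*(j^2 - 4*j - 5) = (j - 5)*(j - 4)*(j + 1)*(j + 1)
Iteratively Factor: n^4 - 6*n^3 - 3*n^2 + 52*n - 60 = (n + 3)*(n^3 - 9*n^2 + 24*n - 20) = (n - 5)*(n + 3)*(n^2 - 4*n + 4) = (n - 5)*(n - 2)*(n + 3)*(n - 2)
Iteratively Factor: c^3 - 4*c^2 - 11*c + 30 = (c - 2)*(c^2 - 2*c - 15) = (c - 5)*(c - 2)*(c + 3)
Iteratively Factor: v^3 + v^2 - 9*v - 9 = (v + 3)*(v^2 - 2*v - 3) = (v + 1)*(v + 3)*(v - 3)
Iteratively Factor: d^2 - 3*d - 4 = (d - 4)*(d + 1)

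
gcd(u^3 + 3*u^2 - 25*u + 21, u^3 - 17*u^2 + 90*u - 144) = u - 3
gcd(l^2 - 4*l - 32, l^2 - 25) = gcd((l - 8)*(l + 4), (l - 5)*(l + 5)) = 1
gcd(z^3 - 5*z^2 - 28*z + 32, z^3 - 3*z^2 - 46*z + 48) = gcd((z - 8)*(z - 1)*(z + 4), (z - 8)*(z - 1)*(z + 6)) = z^2 - 9*z + 8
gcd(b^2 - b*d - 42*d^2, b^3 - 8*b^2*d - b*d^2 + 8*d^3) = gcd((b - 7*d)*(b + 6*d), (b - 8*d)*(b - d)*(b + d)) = 1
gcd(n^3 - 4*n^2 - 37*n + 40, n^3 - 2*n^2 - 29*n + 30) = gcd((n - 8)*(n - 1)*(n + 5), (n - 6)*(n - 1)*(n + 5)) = n^2 + 4*n - 5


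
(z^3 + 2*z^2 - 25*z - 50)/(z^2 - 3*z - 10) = z + 5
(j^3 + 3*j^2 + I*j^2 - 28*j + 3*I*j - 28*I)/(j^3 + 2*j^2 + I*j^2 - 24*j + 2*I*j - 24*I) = (j + 7)/(j + 6)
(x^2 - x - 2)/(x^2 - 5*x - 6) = (x - 2)/(x - 6)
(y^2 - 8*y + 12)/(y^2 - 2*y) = (y - 6)/y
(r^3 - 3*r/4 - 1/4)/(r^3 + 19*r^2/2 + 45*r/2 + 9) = (2*r^2 - r - 1)/(2*(r^2 + 9*r + 18))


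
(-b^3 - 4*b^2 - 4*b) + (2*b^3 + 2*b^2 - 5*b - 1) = b^3 - 2*b^2 - 9*b - 1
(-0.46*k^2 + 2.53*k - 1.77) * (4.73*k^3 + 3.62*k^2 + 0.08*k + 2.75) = -2.1758*k^5 + 10.3017*k^4 + 0.749699999999998*k^3 - 7.47*k^2 + 6.8159*k - 4.8675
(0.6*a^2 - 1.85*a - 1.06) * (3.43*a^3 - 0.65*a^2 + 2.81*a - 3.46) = 2.058*a^5 - 6.7355*a^4 - 0.7473*a^3 - 6.5855*a^2 + 3.4224*a + 3.6676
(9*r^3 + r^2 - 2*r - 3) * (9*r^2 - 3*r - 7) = 81*r^5 - 18*r^4 - 84*r^3 - 28*r^2 + 23*r + 21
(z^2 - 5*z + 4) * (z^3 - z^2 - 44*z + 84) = z^5 - 6*z^4 - 35*z^3 + 300*z^2 - 596*z + 336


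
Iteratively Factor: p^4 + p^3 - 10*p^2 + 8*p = (p)*(p^3 + p^2 - 10*p + 8) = p*(p - 2)*(p^2 + 3*p - 4) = p*(p - 2)*(p - 1)*(p + 4)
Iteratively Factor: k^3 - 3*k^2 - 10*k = (k + 2)*(k^2 - 5*k) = k*(k + 2)*(k - 5)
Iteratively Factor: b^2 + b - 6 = (b + 3)*(b - 2)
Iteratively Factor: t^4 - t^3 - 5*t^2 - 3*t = (t + 1)*(t^3 - 2*t^2 - 3*t) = t*(t + 1)*(t^2 - 2*t - 3) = t*(t - 3)*(t + 1)*(t + 1)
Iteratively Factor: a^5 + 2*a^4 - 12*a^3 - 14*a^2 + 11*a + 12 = (a + 4)*(a^4 - 2*a^3 - 4*a^2 + 2*a + 3) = (a + 1)*(a + 4)*(a^3 - 3*a^2 - a + 3) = (a + 1)^2*(a + 4)*(a^2 - 4*a + 3) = (a - 1)*(a + 1)^2*(a + 4)*(a - 3)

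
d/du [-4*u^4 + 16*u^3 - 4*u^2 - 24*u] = -16*u^3 + 48*u^2 - 8*u - 24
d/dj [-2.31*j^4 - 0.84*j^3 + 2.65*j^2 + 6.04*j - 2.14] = -9.24*j^3 - 2.52*j^2 + 5.3*j + 6.04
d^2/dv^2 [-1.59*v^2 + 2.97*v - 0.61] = -3.18000000000000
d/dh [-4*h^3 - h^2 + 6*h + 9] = -12*h^2 - 2*h + 6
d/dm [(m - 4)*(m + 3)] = 2*m - 1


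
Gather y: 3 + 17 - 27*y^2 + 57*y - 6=-27*y^2 + 57*y + 14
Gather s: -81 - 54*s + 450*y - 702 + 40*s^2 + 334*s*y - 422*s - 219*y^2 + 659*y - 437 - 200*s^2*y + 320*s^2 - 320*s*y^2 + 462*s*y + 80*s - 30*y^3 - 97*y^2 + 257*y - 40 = s^2*(360 - 200*y) + s*(-320*y^2 + 796*y - 396) - 30*y^3 - 316*y^2 + 1366*y - 1260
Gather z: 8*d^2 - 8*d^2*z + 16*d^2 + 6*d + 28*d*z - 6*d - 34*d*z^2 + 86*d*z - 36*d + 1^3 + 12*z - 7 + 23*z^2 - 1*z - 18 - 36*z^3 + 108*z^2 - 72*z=24*d^2 - 36*d - 36*z^3 + z^2*(131 - 34*d) + z*(-8*d^2 + 114*d - 61) - 24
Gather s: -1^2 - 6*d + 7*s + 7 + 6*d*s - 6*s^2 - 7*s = 6*d*s - 6*d - 6*s^2 + 6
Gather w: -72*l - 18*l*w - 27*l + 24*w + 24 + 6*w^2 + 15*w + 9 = -99*l + 6*w^2 + w*(39 - 18*l) + 33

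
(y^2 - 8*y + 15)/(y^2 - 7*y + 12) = (y - 5)/(y - 4)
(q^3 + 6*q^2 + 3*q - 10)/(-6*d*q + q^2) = (-q^3 - 6*q^2 - 3*q + 10)/(q*(6*d - q))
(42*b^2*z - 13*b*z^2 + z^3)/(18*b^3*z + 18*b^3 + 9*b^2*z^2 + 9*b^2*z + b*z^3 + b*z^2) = z*(42*b^2 - 13*b*z + z^2)/(b*(18*b^2*z + 18*b^2 + 9*b*z^2 + 9*b*z + z^3 + z^2))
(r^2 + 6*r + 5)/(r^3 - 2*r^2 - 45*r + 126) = (r^2 + 6*r + 5)/(r^3 - 2*r^2 - 45*r + 126)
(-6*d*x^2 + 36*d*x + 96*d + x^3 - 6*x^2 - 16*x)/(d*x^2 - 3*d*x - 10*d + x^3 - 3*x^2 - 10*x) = (-6*d*x + 48*d + x^2 - 8*x)/(d*x - 5*d + x^2 - 5*x)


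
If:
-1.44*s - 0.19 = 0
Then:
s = -0.13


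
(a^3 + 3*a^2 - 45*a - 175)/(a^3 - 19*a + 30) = (a^2 - 2*a - 35)/(a^2 - 5*a + 6)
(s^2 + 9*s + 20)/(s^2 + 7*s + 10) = (s + 4)/(s + 2)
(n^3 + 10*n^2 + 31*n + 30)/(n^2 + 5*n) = n + 5 + 6/n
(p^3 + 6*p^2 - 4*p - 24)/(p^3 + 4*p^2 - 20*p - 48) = (p - 2)/(p - 4)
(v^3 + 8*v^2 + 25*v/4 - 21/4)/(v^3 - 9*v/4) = (2*v^2 + 13*v - 7)/(v*(2*v - 3))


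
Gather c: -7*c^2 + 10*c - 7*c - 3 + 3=-7*c^2 + 3*c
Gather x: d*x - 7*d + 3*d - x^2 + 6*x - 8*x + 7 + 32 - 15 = -4*d - x^2 + x*(d - 2) + 24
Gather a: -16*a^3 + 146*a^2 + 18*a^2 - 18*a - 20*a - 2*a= -16*a^3 + 164*a^2 - 40*a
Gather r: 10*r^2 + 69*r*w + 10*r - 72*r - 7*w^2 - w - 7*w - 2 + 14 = 10*r^2 + r*(69*w - 62) - 7*w^2 - 8*w + 12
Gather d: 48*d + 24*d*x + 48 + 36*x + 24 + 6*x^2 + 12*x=d*(24*x + 48) + 6*x^2 + 48*x + 72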